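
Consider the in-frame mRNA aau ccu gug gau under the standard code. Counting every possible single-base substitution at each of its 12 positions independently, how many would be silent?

8

Codon 1 (AAU, Asn): 1 synonymous substitution.
Codon 2 (CCU, Pro): 3 synonymous substitutions.
Codon 3 (GUG, Val): 3 synonymous substitutions.
Codon 4 (GAU, Asp): 1 synonymous substitution.
Total: 1 + 3 + 3 + 1 = 8.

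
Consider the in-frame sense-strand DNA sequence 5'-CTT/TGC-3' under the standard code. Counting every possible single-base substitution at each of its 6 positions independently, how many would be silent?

Codon 1 (CTT, Leu): 3 synonymous substitutions.
Codon 2 (TGC, Cys): 1 synonymous substitution.
Total: 3 + 1 = 4.

4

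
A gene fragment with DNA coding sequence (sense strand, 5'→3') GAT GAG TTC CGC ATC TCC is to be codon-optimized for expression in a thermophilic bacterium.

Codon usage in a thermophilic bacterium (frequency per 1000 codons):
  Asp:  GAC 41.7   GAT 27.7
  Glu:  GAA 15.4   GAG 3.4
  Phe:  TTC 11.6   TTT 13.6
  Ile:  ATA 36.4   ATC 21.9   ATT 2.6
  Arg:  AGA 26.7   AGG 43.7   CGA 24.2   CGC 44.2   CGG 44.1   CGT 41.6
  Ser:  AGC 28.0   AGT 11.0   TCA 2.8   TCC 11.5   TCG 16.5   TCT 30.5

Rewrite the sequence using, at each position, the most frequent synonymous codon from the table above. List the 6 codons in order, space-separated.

Codon 1 (Asp): best is GAC at 41.7.
Codon 2 (Glu): best is GAA at 15.4.
Codon 3 (Phe): best is TTT at 13.6.
Codon 4 (Arg): best is CGC at 44.2.
Codon 5 (Ile): best is ATA at 36.4.
Codon 6 (Ser): best is TCT at 30.5.

GAC GAA TTT CGC ATA TCT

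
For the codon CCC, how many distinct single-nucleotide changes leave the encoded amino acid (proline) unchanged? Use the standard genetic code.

3

Position 1: none → 0 synonymous.
Position 2: none → 0 synonymous.
Position 3: CCU, CCA, CCG → 3 synonymous.
Total: 0 + 0 + 3 = 3.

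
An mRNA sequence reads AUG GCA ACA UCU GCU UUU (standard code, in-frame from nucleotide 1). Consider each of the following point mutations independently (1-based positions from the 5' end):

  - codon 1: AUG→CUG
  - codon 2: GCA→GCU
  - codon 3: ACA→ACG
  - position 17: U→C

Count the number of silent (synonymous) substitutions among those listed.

2

Codon 1: AUG (Met) → CUG (Leu) — missense.
Codon 2: GCA (Ala) → GCU (Ala) — synonymous.
Codon 3: ACA (Thr) → ACG (Thr) — synonymous.
Codon 6: UUU (Phe) → UCU (Ser) — missense.
Synonymous: 2 of 4.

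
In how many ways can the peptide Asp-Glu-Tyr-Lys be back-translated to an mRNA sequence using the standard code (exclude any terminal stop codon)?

Asp: 2 codons.
Glu: 2 codons.
Tyr: 2 codons.
Lys: 2 codons.
2 × 2 × 2 × 2 = 16.

16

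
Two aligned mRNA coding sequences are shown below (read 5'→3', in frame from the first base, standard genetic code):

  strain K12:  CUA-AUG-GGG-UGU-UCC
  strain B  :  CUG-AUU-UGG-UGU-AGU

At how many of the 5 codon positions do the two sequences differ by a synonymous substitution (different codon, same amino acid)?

2

Codon 1: CUA Leu / CUG Leu — synonymous.
Codon 2: AUG Met / AUU Ile — nonsynonymous.
Codon 3: GGG Gly / UGG Trp — nonsynonymous.
Codon 4: UGU Cys / UGU Cys — identical.
Codon 5: UCC Ser / AGU Ser — synonymous.
Synonymous differences: 2.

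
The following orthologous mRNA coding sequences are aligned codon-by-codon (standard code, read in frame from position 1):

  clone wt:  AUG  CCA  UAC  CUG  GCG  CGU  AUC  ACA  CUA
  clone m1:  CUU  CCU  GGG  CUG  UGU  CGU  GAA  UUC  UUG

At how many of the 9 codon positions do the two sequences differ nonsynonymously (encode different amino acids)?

5

Codon 1: AUG Met / CUU Leu — nonsynonymous.
Codon 2: CCA Pro / CCU Pro — synonymous.
Codon 3: UAC Tyr / GGG Gly — nonsynonymous.
Codon 4: CUG Leu / CUG Leu — identical.
Codon 5: GCG Ala / UGU Cys — nonsynonymous.
Codon 6: CGU Arg / CGU Arg — identical.
Codon 7: AUC Ile / GAA Glu — nonsynonymous.
Codon 8: ACA Thr / UUC Phe — nonsynonymous.
Codon 9: CUA Leu / UUG Leu — synonymous.
Nonsynonymous differences: 5.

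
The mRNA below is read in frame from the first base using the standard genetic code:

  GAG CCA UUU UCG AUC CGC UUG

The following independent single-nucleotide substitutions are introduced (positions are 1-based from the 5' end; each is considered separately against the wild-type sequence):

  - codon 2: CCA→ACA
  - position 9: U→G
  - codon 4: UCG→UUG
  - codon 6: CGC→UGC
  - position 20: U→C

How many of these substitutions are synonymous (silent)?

Codon 2: CCA (Pro) → ACA (Thr) — missense.
Codon 3: UUU (Phe) → UUG (Leu) — missense.
Codon 4: UCG (Ser) → UUG (Leu) — missense.
Codon 6: CGC (Arg) → UGC (Cys) — missense.
Codon 7: UUG (Leu) → UCG (Ser) — missense.
Synonymous: 0 of 5.

0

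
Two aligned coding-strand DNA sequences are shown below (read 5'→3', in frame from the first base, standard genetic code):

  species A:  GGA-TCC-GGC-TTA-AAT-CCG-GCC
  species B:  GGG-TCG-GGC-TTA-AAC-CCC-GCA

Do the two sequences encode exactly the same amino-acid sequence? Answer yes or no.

yes

Codon 1: GGA Gly / GGG Gly — synonymous.
Codon 2: TCC Ser / TCG Ser — synonymous.
Codon 3: GGC Gly / GGC Gly — identical.
Codon 4: TTA Leu / TTA Leu — identical.
Codon 5: AAT Asn / AAC Asn — synonymous.
Codon 6: CCG Pro / CCC Pro — synonymous.
Codon 7: GCC Ala / GCA Ala — synonymous.
Nonsynonymous differences: 0 → same protein.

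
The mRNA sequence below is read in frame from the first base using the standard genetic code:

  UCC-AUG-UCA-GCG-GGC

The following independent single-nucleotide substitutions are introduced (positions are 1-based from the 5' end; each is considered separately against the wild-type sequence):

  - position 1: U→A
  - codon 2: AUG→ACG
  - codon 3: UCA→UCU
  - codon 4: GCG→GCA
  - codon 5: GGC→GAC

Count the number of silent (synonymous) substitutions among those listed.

2

Codon 1: UCC (Ser) → ACC (Thr) — missense.
Codon 2: AUG (Met) → ACG (Thr) — missense.
Codon 3: UCA (Ser) → UCU (Ser) — synonymous.
Codon 4: GCG (Ala) → GCA (Ala) — synonymous.
Codon 5: GGC (Gly) → GAC (Asp) — missense.
Synonymous: 2 of 5.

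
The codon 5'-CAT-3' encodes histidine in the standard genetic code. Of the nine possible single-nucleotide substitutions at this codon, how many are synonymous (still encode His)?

1

Position 1: none → 0 synonymous.
Position 2: none → 0 synonymous.
Position 3: CAC → 1 synonymous.
Total: 0 + 0 + 1 = 1.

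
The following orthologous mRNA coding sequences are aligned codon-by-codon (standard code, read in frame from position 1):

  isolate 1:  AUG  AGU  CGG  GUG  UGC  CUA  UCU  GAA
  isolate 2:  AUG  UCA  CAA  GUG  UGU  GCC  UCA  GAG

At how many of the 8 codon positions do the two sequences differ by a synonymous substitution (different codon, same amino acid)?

4

Codon 1: AUG Met / AUG Met — identical.
Codon 2: AGU Ser / UCA Ser — synonymous.
Codon 3: CGG Arg / CAA Gln — nonsynonymous.
Codon 4: GUG Val / GUG Val — identical.
Codon 5: UGC Cys / UGU Cys — synonymous.
Codon 6: CUA Leu / GCC Ala — nonsynonymous.
Codon 7: UCU Ser / UCA Ser — synonymous.
Codon 8: GAA Glu / GAG Glu — synonymous.
Synonymous differences: 4.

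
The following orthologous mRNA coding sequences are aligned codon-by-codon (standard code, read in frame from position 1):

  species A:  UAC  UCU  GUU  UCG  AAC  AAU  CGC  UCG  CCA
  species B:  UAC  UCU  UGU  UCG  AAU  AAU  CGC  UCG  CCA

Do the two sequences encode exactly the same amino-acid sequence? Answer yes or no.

Codon 1: UAC Tyr / UAC Tyr — identical.
Codon 2: UCU Ser / UCU Ser — identical.
Codon 3: GUU Val / UGU Cys — nonsynonymous.
Codon 4: UCG Ser / UCG Ser — identical.
Codon 5: AAC Asn / AAU Asn — synonymous.
Codon 6: AAU Asn / AAU Asn — identical.
Codon 7: CGC Arg / CGC Arg — identical.
Codon 8: UCG Ser / UCG Ser — identical.
Codon 9: CCA Pro / CCA Pro — identical.
Nonsynonymous differences: 1 → different protein.

no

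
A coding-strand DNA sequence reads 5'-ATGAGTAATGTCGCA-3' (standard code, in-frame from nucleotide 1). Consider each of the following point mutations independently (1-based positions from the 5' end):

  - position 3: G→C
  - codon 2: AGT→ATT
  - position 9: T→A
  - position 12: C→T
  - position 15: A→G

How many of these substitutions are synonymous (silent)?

Codon 1: ATG (Met) → ATC (Ile) — missense.
Codon 2: AGT (Ser) → ATT (Ile) — missense.
Codon 3: AAT (Asn) → AAA (Lys) — missense.
Codon 4: GTC (Val) → GTT (Val) — synonymous.
Codon 5: GCA (Ala) → GCG (Ala) — synonymous.
Synonymous: 2 of 5.

2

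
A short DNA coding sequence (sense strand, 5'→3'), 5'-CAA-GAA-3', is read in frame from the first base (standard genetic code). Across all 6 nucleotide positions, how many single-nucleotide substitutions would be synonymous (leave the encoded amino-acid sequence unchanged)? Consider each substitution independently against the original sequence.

2

Codon 1 (CAA, Gln): 1 synonymous substitution.
Codon 2 (GAA, Glu): 1 synonymous substitution.
Total: 1 + 1 = 2.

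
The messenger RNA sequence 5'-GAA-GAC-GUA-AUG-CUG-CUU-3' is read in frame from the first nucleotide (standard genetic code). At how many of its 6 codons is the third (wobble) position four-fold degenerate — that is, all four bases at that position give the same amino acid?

3

Codon 1 GAA (Glu): third position 2-fold.
Codon 2 GAC (Asp): third position 2-fold.
Codon 3 GUA (Val): third position 4-fold.
Codon 4 AUG (Met): third position 1-fold.
Codon 5 CUG (Leu): third position 4-fold.
Codon 6 CUU (Leu): third position 4-fold.
Four-fold degenerate third positions: 3.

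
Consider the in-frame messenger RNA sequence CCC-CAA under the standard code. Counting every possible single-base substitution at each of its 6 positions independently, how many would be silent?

4

Codon 1 (CCC, Pro): 3 synonymous substitutions.
Codon 2 (CAA, Gln): 1 synonymous substitution.
Total: 3 + 1 = 4.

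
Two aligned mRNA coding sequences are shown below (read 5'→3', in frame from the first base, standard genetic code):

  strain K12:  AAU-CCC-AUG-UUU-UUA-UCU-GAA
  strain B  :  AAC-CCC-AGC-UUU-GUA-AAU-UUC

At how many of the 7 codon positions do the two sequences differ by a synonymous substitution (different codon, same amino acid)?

1

Codon 1: AAU Asn / AAC Asn — synonymous.
Codon 2: CCC Pro / CCC Pro — identical.
Codon 3: AUG Met / AGC Ser — nonsynonymous.
Codon 4: UUU Phe / UUU Phe — identical.
Codon 5: UUA Leu / GUA Val — nonsynonymous.
Codon 6: UCU Ser / AAU Asn — nonsynonymous.
Codon 7: GAA Glu / UUC Phe — nonsynonymous.
Synonymous differences: 1.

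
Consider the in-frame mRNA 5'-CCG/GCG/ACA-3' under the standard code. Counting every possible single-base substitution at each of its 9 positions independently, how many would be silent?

9

Codon 1 (CCG, Pro): 3 synonymous substitutions.
Codon 2 (GCG, Ala): 3 synonymous substitutions.
Codon 3 (ACA, Thr): 3 synonymous substitutions.
Total: 3 + 3 + 3 = 9.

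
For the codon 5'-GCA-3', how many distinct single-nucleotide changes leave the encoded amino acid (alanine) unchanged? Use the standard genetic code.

Position 1: none → 0 synonymous.
Position 2: none → 0 synonymous.
Position 3: GCT, GCC, GCG → 3 synonymous.
Total: 0 + 0 + 3 = 3.

3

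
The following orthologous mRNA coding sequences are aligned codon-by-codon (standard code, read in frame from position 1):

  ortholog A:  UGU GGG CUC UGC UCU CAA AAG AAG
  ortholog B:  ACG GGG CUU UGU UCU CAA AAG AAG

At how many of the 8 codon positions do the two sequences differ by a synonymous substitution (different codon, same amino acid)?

Codon 1: UGU Cys / ACG Thr — nonsynonymous.
Codon 2: GGG Gly / GGG Gly — identical.
Codon 3: CUC Leu / CUU Leu — synonymous.
Codon 4: UGC Cys / UGU Cys — synonymous.
Codon 5: UCU Ser / UCU Ser — identical.
Codon 6: CAA Gln / CAA Gln — identical.
Codon 7: AAG Lys / AAG Lys — identical.
Codon 8: AAG Lys / AAG Lys — identical.
Synonymous differences: 2.

2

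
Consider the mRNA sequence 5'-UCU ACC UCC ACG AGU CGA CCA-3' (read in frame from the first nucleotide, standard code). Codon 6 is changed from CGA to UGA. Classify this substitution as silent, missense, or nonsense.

Position 16 falls in codon 6: CGA → Arg.
After the substitution the codon is UGA → Stop.
The new codon is a stop codon, so this is a nonsense mutation.

nonsense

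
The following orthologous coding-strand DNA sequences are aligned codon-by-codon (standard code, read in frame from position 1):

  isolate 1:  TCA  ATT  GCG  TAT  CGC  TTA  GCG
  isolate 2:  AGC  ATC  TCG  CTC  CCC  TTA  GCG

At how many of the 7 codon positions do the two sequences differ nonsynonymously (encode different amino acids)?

Codon 1: TCA Ser / AGC Ser — synonymous.
Codon 2: ATT Ile / ATC Ile — synonymous.
Codon 3: GCG Ala / TCG Ser — nonsynonymous.
Codon 4: TAT Tyr / CTC Leu — nonsynonymous.
Codon 5: CGC Arg / CCC Pro — nonsynonymous.
Codon 6: TTA Leu / TTA Leu — identical.
Codon 7: GCG Ala / GCG Ala — identical.
Nonsynonymous differences: 3.

3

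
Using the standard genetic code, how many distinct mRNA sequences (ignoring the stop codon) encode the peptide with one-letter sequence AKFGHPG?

Ala: 4 codons.
Lys: 2 codons.
Phe: 2 codons.
Gly: 4 codons.
His: 2 codons.
Pro: 4 codons.
Gly: 4 codons.
4 × 2 × 2 × 4 × 2 × 4 × 4 = 2048.

2048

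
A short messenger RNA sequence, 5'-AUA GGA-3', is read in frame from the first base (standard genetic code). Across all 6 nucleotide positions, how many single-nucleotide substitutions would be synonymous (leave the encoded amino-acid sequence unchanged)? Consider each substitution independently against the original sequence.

Codon 1 (AUA, Ile): 2 synonymous substitutions.
Codon 2 (GGA, Gly): 3 synonymous substitutions.
Total: 2 + 3 = 5.

5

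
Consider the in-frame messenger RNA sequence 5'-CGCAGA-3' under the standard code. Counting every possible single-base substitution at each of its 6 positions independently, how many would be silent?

Codon 1 (CGC, Arg): 3 synonymous substitutions.
Codon 2 (AGA, Arg): 2 synonymous substitutions.
Total: 3 + 2 = 5.

5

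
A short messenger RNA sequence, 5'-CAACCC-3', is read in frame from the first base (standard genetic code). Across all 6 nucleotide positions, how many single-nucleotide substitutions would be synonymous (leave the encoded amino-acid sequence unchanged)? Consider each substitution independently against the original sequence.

4

Codon 1 (CAA, Gln): 1 synonymous substitution.
Codon 2 (CCC, Pro): 3 synonymous substitutions.
Total: 1 + 3 = 4.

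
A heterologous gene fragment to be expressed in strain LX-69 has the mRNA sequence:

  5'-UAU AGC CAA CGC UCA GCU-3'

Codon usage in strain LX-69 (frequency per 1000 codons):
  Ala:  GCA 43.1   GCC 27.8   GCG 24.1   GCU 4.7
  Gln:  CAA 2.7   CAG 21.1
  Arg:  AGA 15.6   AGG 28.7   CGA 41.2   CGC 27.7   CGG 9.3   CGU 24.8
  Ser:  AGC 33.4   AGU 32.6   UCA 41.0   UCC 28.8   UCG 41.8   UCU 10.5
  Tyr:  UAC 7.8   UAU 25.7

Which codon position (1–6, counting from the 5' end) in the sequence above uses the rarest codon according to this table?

Codon 1 UAU (Tyr): 25.7 per 1000.
Codon 2 AGC (Ser): 33.4 per 1000.
Codon 3 CAA (Gln): 2.7 per 1000.
Codon 4 CGC (Arg): 27.7 per 1000.
Codon 5 UCA (Ser): 41.0 per 1000.
Codon 6 GCU (Ala): 4.7 per 1000.
Lowest frequency is 2.7 at codon 3.

3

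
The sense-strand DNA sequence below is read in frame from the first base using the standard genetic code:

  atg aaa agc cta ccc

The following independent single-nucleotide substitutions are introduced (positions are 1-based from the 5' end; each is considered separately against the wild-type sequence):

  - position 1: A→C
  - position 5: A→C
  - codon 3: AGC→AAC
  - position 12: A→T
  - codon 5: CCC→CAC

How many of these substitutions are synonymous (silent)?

Codon 1: ATG (Met) → CTG (Leu) — missense.
Codon 2: AAA (Lys) → ACA (Thr) — missense.
Codon 3: AGC (Ser) → AAC (Asn) — missense.
Codon 4: CTA (Leu) → CTT (Leu) — synonymous.
Codon 5: CCC (Pro) → CAC (His) — missense.
Synonymous: 1 of 5.

1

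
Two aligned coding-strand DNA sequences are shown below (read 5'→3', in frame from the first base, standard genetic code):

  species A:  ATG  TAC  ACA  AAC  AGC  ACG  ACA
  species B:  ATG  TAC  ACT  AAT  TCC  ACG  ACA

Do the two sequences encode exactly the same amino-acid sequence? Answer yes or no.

yes

Codon 1: ATG Met / ATG Met — identical.
Codon 2: TAC Tyr / TAC Tyr — identical.
Codon 3: ACA Thr / ACT Thr — synonymous.
Codon 4: AAC Asn / AAT Asn — synonymous.
Codon 5: AGC Ser / TCC Ser — synonymous.
Codon 6: ACG Thr / ACG Thr — identical.
Codon 7: ACA Thr / ACA Thr — identical.
Nonsynonymous differences: 0 → same protein.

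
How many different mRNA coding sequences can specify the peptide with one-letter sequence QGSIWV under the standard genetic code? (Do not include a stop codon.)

Gln: 2 codons.
Gly: 4 codons.
Ser: 6 codons.
Ile: 3 codons.
Trp: 1 codon.
Val: 4 codons.
2 × 4 × 6 × 3 × 1 × 4 = 576.

576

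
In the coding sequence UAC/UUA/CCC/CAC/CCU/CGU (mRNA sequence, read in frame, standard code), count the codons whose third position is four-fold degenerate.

Codon 1 UAC (Tyr): third position 2-fold.
Codon 2 UUA (Leu): third position 2-fold.
Codon 3 CCC (Pro): third position 4-fold.
Codon 4 CAC (His): third position 2-fold.
Codon 5 CCU (Pro): third position 4-fold.
Codon 6 CGU (Arg): third position 4-fold.
Four-fold degenerate third positions: 3.

3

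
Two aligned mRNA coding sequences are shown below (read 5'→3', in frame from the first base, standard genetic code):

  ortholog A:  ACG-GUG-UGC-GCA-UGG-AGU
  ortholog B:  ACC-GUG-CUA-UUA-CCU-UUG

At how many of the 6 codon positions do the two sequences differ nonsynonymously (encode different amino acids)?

Codon 1: ACG Thr / ACC Thr — synonymous.
Codon 2: GUG Val / GUG Val — identical.
Codon 3: UGC Cys / CUA Leu — nonsynonymous.
Codon 4: GCA Ala / UUA Leu — nonsynonymous.
Codon 5: UGG Trp / CCU Pro — nonsynonymous.
Codon 6: AGU Ser / UUG Leu — nonsynonymous.
Nonsynonymous differences: 4.

4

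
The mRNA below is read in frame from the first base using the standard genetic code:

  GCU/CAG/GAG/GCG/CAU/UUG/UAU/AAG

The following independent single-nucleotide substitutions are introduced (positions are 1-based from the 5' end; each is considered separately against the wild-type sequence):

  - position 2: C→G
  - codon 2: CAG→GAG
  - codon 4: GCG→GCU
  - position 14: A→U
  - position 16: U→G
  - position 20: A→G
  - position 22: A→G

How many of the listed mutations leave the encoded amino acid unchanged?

1

Codon 1: GCU (Ala) → GGU (Gly) — missense.
Codon 2: CAG (Gln) → GAG (Glu) — missense.
Codon 4: GCG (Ala) → GCU (Ala) — synonymous.
Codon 5: CAU (His) → CUU (Leu) — missense.
Codon 6: UUG (Leu) → GUG (Val) — missense.
Codon 7: UAU (Tyr) → UGU (Cys) — missense.
Codon 8: AAG (Lys) → GAG (Glu) — missense.
Synonymous: 1 of 7.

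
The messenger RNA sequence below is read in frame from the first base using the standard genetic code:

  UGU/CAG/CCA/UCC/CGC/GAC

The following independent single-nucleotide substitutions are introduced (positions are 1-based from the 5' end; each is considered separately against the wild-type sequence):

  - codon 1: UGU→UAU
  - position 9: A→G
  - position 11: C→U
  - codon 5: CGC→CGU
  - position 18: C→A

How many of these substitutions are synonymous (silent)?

Codon 1: UGU (Cys) → UAU (Tyr) — missense.
Codon 3: CCA (Pro) → CCG (Pro) — synonymous.
Codon 4: UCC (Ser) → UUC (Phe) — missense.
Codon 5: CGC (Arg) → CGU (Arg) — synonymous.
Codon 6: GAC (Asp) → GAA (Glu) — missense.
Synonymous: 2 of 5.

2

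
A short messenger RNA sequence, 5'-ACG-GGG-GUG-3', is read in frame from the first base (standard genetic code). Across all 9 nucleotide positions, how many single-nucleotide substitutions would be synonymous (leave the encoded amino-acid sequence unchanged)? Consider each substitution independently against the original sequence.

9

Codon 1 (ACG, Thr): 3 synonymous substitutions.
Codon 2 (GGG, Gly): 3 synonymous substitutions.
Codon 3 (GUG, Val): 3 synonymous substitutions.
Total: 3 + 3 + 3 = 9.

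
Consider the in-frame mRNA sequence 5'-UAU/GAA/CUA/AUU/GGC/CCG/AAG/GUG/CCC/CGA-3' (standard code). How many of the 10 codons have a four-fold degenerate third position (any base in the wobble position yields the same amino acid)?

6

Codon 1 UAU (Tyr): third position 2-fold.
Codon 2 GAA (Glu): third position 2-fold.
Codon 3 CUA (Leu): third position 4-fold.
Codon 4 AUU (Ile): third position 3-fold.
Codon 5 GGC (Gly): third position 4-fold.
Codon 6 CCG (Pro): third position 4-fold.
Codon 7 AAG (Lys): third position 2-fold.
Codon 8 GUG (Val): third position 4-fold.
Codon 9 CCC (Pro): third position 4-fold.
Codon 10 CGA (Arg): third position 4-fold.
Four-fold degenerate third positions: 6.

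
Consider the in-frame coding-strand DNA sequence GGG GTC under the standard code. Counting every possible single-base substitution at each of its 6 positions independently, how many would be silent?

6

Codon 1 (GGG, Gly): 3 synonymous substitutions.
Codon 2 (GTC, Val): 3 synonymous substitutions.
Total: 3 + 3 = 6.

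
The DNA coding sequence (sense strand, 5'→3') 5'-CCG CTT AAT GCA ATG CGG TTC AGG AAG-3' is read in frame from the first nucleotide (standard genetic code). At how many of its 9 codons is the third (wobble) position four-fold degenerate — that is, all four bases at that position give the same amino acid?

Codon 1 CCG (Pro): third position 4-fold.
Codon 2 CTT (Leu): third position 4-fold.
Codon 3 AAT (Asn): third position 2-fold.
Codon 4 GCA (Ala): third position 4-fold.
Codon 5 ATG (Met): third position 1-fold.
Codon 6 CGG (Arg): third position 4-fold.
Codon 7 TTC (Phe): third position 2-fold.
Codon 8 AGG (Arg): third position 2-fold.
Codon 9 AAG (Lys): third position 2-fold.
Four-fold degenerate third positions: 4.

4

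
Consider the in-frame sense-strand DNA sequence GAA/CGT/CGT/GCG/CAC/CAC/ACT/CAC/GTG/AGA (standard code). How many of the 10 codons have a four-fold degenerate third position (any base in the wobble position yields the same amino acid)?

Codon 1 GAA (Glu): third position 2-fold.
Codon 2 CGT (Arg): third position 4-fold.
Codon 3 CGT (Arg): third position 4-fold.
Codon 4 GCG (Ala): third position 4-fold.
Codon 5 CAC (His): third position 2-fold.
Codon 6 CAC (His): third position 2-fold.
Codon 7 ACT (Thr): third position 4-fold.
Codon 8 CAC (His): third position 2-fold.
Codon 9 GTG (Val): third position 4-fold.
Codon 10 AGA (Arg): third position 2-fold.
Four-fold degenerate third positions: 5.

5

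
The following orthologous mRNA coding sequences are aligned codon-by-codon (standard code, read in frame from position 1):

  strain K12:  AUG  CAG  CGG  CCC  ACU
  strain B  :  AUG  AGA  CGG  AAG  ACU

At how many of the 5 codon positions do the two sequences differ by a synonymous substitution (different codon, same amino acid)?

0

Codon 1: AUG Met / AUG Met — identical.
Codon 2: CAG Gln / AGA Arg — nonsynonymous.
Codon 3: CGG Arg / CGG Arg — identical.
Codon 4: CCC Pro / AAG Lys — nonsynonymous.
Codon 5: ACU Thr / ACU Thr — identical.
Synonymous differences: 0.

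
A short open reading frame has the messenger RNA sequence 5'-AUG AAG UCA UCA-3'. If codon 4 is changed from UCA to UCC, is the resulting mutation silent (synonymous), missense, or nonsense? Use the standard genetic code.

Position 12 falls in codon 4: UCA → Ser.
After the substitution the codon is UCC → Ser.
Both encode Ser, so the change is synonymous.

silent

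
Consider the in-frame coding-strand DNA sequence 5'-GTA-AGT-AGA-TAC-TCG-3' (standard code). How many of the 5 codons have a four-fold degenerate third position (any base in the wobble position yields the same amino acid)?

Codon 1 GTA (Val): third position 4-fold.
Codon 2 AGT (Ser): third position 2-fold.
Codon 3 AGA (Arg): third position 2-fold.
Codon 4 TAC (Tyr): third position 2-fold.
Codon 5 TCG (Ser): third position 4-fold.
Four-fold degenerate third positions: 2.

2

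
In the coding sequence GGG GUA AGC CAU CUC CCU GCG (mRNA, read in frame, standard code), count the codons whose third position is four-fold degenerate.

Codon 1 GGG (Gly): third position 4-fold.
Codon 2 GUA (Val): third position 4-fold.
Codon 3 AGC (Ser): third position 2-fold.
Codon 4 CAU (His): third position 2-fold.
Codon 5 CUC (Leu): third position 4-fold.
Codon 6 CCU (Pro): third position 4-fold.
Codon 7 GCG (Ala): third position 4-fold.
Four-fold degenerate third positions: 5.

5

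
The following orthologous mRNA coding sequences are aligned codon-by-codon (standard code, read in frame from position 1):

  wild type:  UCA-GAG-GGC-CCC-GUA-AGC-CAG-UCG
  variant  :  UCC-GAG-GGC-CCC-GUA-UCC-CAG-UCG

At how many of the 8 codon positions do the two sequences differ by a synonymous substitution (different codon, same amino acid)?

2

Codon 1: UCA Ser / UCC Ser — synonymous.
Codon 2: GAG Glu / GAG Glu — identical.
Codon 3: GGC Gly / GGC Gly — identical.
Codon 4: CCC Pro / CCC Pro — identical.
Codon 5: GUA Val / GUA Val — identical.
Codon 6: AGC Ser / UCC Ser — synonymous.
Codon 7: CAG Gln / CAG Gln — identical.
Codon 8: UCG Ser / UCG Ser — identical.
Synonymous differences: 2.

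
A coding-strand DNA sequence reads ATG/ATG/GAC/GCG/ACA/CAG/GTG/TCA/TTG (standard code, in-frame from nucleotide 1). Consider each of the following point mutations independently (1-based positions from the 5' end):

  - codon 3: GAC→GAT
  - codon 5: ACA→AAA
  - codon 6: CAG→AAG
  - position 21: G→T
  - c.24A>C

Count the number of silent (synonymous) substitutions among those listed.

Codon 3: GAC (Asp) → GAT (Asp) — synonymous.
Codon 5: ACA (Thr) → AAA (Lys) — missense.
Codon 6: CAG (Gln) → AAG (Lys) — missense.
Codon 7: GTG (Val) → GTT (Val) — synonymous.
Codon 8: TCA (Ser) → TCC (Ser) — synonymous.
Synonymous: 3 of 5.

3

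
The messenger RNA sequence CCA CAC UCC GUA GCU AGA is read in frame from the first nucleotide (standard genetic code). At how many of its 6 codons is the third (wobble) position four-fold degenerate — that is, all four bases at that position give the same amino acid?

4

Codon 1 CCA (Pro): third position 4-fold.
Codon 2 CAC (His): third position 2-fold.
Codon 3 UCC (Ser): third position 4-fold.
Codon 4 GUA (Val): third position 4-fold.
Codon 5 GCU (Ala): third position 4-fold.
Codon 6 AGA (Arg): third position 2-fold.
Four-fold degenerate third positions: 4.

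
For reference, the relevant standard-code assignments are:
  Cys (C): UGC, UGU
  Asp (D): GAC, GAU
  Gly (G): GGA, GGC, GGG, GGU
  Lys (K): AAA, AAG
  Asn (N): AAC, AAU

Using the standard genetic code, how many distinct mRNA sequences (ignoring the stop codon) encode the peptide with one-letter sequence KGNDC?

64

Lys: 2 codons.
Gly: 4 codons.
Asn: 2 codons.
Asp: 2 codons.
Cys: 2 codons.
2 × 4 × 2 × 2 × 2 = 64.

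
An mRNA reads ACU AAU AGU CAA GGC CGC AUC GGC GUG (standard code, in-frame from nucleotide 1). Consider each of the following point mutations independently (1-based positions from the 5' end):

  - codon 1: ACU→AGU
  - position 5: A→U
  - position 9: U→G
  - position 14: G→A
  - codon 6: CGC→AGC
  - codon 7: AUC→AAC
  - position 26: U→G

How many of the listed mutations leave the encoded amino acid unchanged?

0

Codon 1: ACU (Thr) → AGU (Ser) — missense.
Codon 2: AAU (Asn) → AUU (Ile) — missense.
Codon 3: AGU (Ser) → AGG (Arg) — missense.
Codon 5: GGC (Gly) → GAC (Asp) — missense.
Codon 6: CGC (Arg) → AGC (Ser) — missense.
Codon 7: AUC (Ile) → AAC (Asn) — missense.
Codon 9: GUG (Val) → GGG (Gly) — missense.
Synonymous: 0 of 7.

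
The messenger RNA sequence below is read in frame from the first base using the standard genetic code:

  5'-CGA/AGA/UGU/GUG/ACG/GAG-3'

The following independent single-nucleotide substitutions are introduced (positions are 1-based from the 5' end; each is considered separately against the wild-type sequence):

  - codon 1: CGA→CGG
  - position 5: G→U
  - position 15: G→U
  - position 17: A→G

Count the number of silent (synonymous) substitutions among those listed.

2

Codon 1: CGA (Arg) → CGG (Arg) — synonymous.
Codon 2: AGA (Arg) → AUA (Ile) — missense.
Codon 5: ACG (Thr) → ACU (Thr) — synonymous.
Codon 6: GAG (Glu) → GGG (Gly) — missense.
Synonymous: 2 of 4.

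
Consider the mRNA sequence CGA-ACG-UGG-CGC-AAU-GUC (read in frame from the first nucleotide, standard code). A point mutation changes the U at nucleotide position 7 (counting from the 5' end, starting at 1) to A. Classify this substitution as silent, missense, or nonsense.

Position 7 falls in codon 3: UGG → Trp.
After the substitution the codon is AGG → Arg.
Trp ≠ Arg, so this is a missense mutation.

missense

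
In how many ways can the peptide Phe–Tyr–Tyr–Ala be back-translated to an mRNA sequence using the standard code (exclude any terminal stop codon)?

Phe: 2 codons.
Tyr: 2 codons.
Tyr: 2 codons.
Ala: 4 codons.
2 × 2 × 2 × 4 = 32.

32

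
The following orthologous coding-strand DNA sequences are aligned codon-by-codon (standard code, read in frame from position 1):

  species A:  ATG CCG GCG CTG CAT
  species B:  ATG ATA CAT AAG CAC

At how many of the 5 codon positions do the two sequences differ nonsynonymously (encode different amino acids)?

3

Codon 1: ATG Met / ATG Met — identical.
Codon 2: CCG Pro / ATA Ile — nonsynonymous.
Codon 3: GCG Ala / CAT His — nonsynonymous.
Codon 4: CTG Leu / AAG Lys — nonsynonymous.
Codon 5: CAT His / CAC His — synonymous.
Nonsynonymous differences: 3.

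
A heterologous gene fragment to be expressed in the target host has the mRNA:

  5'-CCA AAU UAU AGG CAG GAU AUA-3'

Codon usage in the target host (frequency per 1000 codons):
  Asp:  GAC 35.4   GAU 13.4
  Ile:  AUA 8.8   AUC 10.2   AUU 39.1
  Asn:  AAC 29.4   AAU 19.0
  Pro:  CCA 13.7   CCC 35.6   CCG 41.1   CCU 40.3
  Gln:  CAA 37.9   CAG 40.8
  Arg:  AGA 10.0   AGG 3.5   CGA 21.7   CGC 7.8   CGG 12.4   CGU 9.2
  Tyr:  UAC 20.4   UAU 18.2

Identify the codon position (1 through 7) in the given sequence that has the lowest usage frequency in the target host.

4

Codon 1 CCA (Pro): 13.7 per 1000.
Codon 2 AAU (Asn): 19.0 per 1000.
Codon 3 UAU (Tyr): 18.2 per 1000.
Codon 4 AGG (Arg): 3.5 per 1000.
Codon 5 CAG (Gln): 40.8 per 1000.
Codon 6 GAU (Asp): 13.4 per 1000.
Codon 7 AUA (Ile): 8.8 per 1000.
Lowest frequency is 3.5 at codon 4.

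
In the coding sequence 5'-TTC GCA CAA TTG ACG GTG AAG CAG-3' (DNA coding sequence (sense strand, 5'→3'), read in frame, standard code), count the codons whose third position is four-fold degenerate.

3

Codon 1 TTC (Phe): third position 2-fold.
Codon 2 GCA (Ala): third position 4-fold.
Codon 3 CAA (Gln): third position 2-fold.
Codon 4 TTG (Leu): third position 2-fold.
Codon 5 ACG (Thr): third position 4-fold.
Codon 6 GTG (Val): third position 4-fold.
Codon 7 AAG (Lys): third position 2-fold.
Codon 8 CAG (Gln): third position 2-fold.
Four-fold degenerate third positions: 3.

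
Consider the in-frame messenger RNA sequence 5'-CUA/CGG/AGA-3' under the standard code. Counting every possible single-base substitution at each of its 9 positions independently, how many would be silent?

10

Codon 1 (CUA, Leu): 4 synonymous substitutions.
Codon 2 (CGG, Arg): 4 synonymous substitutions.
Codon 3 (AGA, Arg): 2 synonymous substitutions.
Total: 4 + 4 + 2 = 10.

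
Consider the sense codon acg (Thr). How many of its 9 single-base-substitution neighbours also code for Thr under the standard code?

Position 1: none → 0 synonymous.
Position 2: none → 0 synonymous.
Position 3: ACT, ACC, ACA → 3 synonymous.
Total: 0 + 0 + 3 = 3.

3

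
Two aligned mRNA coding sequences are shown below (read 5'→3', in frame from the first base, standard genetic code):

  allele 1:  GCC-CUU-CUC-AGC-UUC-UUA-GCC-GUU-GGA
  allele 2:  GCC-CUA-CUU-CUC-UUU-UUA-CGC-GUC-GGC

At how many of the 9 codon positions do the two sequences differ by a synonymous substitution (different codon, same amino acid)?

5

Codon 1: GCC Ala / GCC Ala — identical.
Codon 2: CUU Leu / CUA Leu — synonymous.
Codon 3: CUC Leu / CUU Leu — synonymous.
Codon 4: AGC Ser / CUC Leu — nonsynonymous.
Codon 5: UUC Phe / UUU Phe — synonymous.
Codon 6: UUA Leu / UUA Leu — identical.
Codon 7: GCC Ala / CGC Arg — nonsynonymous.
Codon 8: GUU Val / GUC Val — synonymous.
Codon 9: GGA Gly / GGC Gly — synonymous.
Synonymous differences: 5.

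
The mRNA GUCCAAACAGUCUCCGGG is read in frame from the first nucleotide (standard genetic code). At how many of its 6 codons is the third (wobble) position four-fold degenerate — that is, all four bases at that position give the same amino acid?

Codon 1 GUC (Val): third position 4-fold.
Codon 2 CAA (Gln): third position 2-fold.
Codon 3 ACA (Thr): third position 4-fold.
Codon 4 GUC (Val): third position 4-fold.
Codon 5 UCC (Ser): third position 4-fold.
Codon 6 GGG (Gly): third position 4-fold.
Four-fold degenerate third positions: 5.

5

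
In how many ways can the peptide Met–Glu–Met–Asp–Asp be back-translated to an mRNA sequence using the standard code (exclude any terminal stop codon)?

8

Met: 1 codon.
Glu: 2 codons.
Met: 1 codon.
Asp: 2 codons.
Asp: 2 codons.
1 × 2 × 1 × 2 × 2 = 8.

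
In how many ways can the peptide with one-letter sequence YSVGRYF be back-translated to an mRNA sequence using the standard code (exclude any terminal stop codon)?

4608

Tyr: 2 codons.
Ser: 6 codons.
Val: 4 codons.
Gly: 4 codons.
Arg: 6 codons.
Tyr: 2 codons.
Phe: 2 codons.
2 × 6 × 4 × 4 × 6 × 2 × 2 = 4608.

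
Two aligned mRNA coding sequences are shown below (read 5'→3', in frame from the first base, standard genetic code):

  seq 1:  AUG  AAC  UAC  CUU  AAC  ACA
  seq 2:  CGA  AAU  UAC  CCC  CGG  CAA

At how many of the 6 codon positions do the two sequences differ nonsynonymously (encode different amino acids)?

4

Codon 1: AUG Met / CGA Arg — nonsynonymous.
Codon 2: AAC Asn / AAU Asn — synonymous.
Codon 3: UAC Tyr / UAC Tyr — identical.
Codon 4: CUU Leu / CCC Pro — nonsynonymous.
Codon 5: AAC Asn / CGG Arg — nonsynonymous.
Codon 6: ACA Thr / CAA Gln — nonsynonymous.
Nonsynonymous differences: 4.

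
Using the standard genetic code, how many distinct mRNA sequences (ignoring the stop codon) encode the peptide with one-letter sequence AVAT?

256

Ala: 4 codons.
Val: 4 codons.
Ala: 4 codons.
Thr: 4 codons.
4 × 4 × 4 × 4 = 256.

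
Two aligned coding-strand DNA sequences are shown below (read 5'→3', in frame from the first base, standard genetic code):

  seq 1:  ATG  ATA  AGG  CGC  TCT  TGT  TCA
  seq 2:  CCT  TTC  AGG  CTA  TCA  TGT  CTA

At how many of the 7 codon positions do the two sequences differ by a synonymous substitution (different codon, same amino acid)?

1

Codon 1: ATG Met / CCT Pro — nonsynonymous.
Codon 2: ATA Ile / TTC Phe — nonsynonymous.
Codon 3: AGG Arg / AGG Arg — identical.
Codon 4: CGC Arg / CTA Leu — nonsynonymous.
Codon 5: TCT Ser / TCA Ser — synonymous.
Codon 6: TGT Cys / TGT Cys — identical.
Codon 7: TCA Ser / CTA Leu — nonsynonymous.
Synonymous differences: 1.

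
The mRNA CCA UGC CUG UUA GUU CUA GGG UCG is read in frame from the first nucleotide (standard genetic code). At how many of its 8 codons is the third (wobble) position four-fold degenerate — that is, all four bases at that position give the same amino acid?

Codon 1 CCA (Pro): third position 4-fold.
Codon 2 UGC (Cys): third position 2-fold.
Codon 3 CUG (Leu): third position 4-fold.
Codon 4 UUA (Leu): third position 2-fold.
Codon 5 GUU (Val): third position 4-fold.
Codon 6 CUA (Leu): third position 4-fold.
Codon 7 GGG (Gly): third position 4-fold.
Codon 8 UCG (Ser): third position 4-fold.
Four-fold degenerate third positions: 6.

6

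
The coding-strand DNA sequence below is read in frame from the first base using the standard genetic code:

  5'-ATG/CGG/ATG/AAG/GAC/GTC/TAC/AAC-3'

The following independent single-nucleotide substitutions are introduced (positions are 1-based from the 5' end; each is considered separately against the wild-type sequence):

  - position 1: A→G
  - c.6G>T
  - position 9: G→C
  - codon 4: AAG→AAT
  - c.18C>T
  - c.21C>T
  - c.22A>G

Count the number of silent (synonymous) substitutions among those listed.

Codon 1: ATG (Met) → GTG (Val) — missense.
Codon 2: CGG (Arg) → CGT (Arg) — synonymous.
Codon 3: ATG (Met) → ATC (Ile) — missense.
Codon 4: AAG (Lys) → AAT (Asn) — missense.
Codon 6: GTC (Val) → GTT (Val) — synonymous.
Codon 7: TAC (Tyr) → TAT (Tyr) — synonymous.
Codon 8: AAC (Asn) → GAC (Asp) — missense.
Synonymous: 3 of 7.

3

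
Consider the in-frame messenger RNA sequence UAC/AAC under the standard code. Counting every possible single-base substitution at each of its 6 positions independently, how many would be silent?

2

Codon 1 (UAC, Tyr): 1 synonymous substitution.
Codon 2 (AAC, Asn): 1 synonymous substitution.
Total: 1 + 1 = 2.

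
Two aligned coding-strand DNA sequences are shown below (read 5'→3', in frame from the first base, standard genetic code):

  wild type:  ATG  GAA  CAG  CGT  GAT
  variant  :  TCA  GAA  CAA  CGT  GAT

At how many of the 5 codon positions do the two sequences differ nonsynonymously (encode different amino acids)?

Codon 1: ATG Met / TCA Ser — nonsynonymous.
Codon 2: GAA Glu / GAA Glu — identical.
Codon 3: CAG Gln / CAA Gln — synonymous.
Codon 4: CGT Arg / CGT Arg — identical.
Codon 5: GAT Asp / GAT Asp — identical.
Nonsynonymous differences: 1.

1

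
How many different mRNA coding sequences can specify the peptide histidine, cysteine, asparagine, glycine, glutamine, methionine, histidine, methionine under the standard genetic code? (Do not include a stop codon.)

His: 2 codons.
Cys: 2 codons.
Asn: 2 codons.
Gly: 4 codons.
Gln: 2 codons.
Met: 1 codon.
His: 2 codons.
Met: 1 codon.
2 × 2 × 2 × 4 × 2 × 1 × 2 × 1 = 128.

128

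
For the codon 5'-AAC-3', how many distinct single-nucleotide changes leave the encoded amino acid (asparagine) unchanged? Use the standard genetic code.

Position 1: none → 0 synonymous.
Position 2: none → 0 synonymous.
Position 3: AAU → 1 synonymous.
Total: 0 + 0 + 1 = 1.

1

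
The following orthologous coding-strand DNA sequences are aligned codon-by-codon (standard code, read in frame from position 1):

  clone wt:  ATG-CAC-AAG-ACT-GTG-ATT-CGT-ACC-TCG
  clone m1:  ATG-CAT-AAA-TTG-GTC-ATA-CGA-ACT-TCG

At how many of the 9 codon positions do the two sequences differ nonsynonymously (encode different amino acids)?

Codon 1: ATG Met / ATG Met — identical.
Codon 2: CAC His / CAT His — synonymous.
Codon 3: AAG Lys / AAA Lys — synonymous.
Codon 4: ACT Thr / TTG Leu — nonsynonymous.
Codon 5: GTG Val / GTC Val — synonymous.
Codon 6: ATT Ile / ATA Ile — synonymous.
Codon 7: CGT Arg / CGA Arg — synonymous.
Codon 8: ACC Thr / ACT Thr — synonymous.
Codon 9: TCG Ser / TCG Ser — identical.
Nonsynonymous differences: 1.

1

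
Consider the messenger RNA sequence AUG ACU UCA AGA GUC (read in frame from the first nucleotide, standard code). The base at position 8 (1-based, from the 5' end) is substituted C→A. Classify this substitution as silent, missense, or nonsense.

Position 8 falls in codon 3: UCA → Ser.
After the substitution the codon is UAA → Stop.
The new codon is a stop codon, so this is a nonsense mutation.

nonsense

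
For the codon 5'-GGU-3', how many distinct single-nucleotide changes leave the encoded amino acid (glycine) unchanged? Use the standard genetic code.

Position 1: none → 0 synonymous.
Position 2: none → 0 synonymous.
Position 3: GGC, GGA, GGG → 3 synonymous.
Total: 0 + 0 + 3 = 3.

3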